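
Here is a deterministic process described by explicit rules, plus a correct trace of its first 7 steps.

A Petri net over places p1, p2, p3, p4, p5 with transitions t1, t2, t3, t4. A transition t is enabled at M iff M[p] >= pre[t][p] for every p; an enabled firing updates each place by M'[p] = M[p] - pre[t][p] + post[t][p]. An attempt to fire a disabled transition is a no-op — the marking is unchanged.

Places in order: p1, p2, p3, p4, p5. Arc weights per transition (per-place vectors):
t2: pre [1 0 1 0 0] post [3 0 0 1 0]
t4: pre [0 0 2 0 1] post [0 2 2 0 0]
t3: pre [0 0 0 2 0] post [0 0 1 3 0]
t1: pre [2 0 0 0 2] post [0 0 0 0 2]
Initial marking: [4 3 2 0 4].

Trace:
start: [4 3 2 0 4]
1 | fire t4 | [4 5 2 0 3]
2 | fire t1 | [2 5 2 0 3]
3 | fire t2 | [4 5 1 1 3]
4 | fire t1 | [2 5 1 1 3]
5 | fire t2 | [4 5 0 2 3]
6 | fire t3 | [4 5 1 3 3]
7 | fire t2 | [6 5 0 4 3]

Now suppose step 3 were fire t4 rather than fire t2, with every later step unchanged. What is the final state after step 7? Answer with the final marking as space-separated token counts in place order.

(re-executing from step 3 with the substitution; state before step 3: [2 5 2 0 3])
3 | fire t4 | [2 7 2 0 2]
4 | fire t1 | [0 7 2 0 2]
5 | fire t2 | [0 7 2 0 2]
6 | fire t3 | [0 7 2 0 2]
7 | fire t2 | [0 7 2 0 2]

0 7 2 0 2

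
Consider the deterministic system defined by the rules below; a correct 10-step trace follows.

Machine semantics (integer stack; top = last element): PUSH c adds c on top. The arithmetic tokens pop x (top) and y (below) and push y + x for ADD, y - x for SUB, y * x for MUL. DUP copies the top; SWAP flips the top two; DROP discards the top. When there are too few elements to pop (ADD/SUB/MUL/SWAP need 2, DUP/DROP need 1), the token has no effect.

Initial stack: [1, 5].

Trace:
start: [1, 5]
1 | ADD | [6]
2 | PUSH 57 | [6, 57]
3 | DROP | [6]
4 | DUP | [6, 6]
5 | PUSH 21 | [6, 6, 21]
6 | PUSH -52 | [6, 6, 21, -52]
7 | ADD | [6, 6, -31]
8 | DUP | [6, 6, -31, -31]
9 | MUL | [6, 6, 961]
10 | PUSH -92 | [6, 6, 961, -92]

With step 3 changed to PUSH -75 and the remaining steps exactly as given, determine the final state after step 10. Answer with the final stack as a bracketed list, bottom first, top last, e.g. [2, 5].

[6, 57, -75, -75, 961, -92]

(re-executing from step 3 with the substitution; state before step 3: [6, 57])
3 | PUSH -75 | [6, 57, -75]
4 | DUP | [6, 57, -75, -75]
5 | PUSH 21 | [6, 57, -75, -75, 21]
6 | PUSH -52 | [6, 57, -75, -75, 21, -52]
7 | ADD | [6, 57, -75, -75, -31]
8 | DUP | [6, 57, -75, -75, -31, -31]
9 | MUL | [6, 57, -75, -75, 961]
10 | PUSH -92 | [6, 57, -75, -75, 961, -92]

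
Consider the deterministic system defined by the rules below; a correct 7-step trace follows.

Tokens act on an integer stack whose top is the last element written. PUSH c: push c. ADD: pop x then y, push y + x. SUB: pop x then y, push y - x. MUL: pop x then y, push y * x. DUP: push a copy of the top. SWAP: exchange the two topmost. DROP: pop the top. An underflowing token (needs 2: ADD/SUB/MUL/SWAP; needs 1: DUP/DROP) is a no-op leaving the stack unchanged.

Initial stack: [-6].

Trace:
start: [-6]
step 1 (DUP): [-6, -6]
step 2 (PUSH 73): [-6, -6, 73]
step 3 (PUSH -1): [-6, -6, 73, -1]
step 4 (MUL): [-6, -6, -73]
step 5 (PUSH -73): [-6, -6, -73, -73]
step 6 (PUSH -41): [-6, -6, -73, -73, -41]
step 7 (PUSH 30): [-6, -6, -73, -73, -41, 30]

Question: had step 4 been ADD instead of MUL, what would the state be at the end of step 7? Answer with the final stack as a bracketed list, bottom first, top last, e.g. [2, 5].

(re-executing from step 4 with the substitution; state before step 4: [-6, -6, 73, -1])
step 4 (ADD): [-6, -6, 72]
step 5 (PUSH -73): [-6, -6, 72, -73]
step 6 (PUSH -41): [-6, -6, 72, -73, -41]
step 7 (PUSH 30): [-6, -6, 72, -73, -41, 30]

[-6, -6, 72, -73, -41, 30]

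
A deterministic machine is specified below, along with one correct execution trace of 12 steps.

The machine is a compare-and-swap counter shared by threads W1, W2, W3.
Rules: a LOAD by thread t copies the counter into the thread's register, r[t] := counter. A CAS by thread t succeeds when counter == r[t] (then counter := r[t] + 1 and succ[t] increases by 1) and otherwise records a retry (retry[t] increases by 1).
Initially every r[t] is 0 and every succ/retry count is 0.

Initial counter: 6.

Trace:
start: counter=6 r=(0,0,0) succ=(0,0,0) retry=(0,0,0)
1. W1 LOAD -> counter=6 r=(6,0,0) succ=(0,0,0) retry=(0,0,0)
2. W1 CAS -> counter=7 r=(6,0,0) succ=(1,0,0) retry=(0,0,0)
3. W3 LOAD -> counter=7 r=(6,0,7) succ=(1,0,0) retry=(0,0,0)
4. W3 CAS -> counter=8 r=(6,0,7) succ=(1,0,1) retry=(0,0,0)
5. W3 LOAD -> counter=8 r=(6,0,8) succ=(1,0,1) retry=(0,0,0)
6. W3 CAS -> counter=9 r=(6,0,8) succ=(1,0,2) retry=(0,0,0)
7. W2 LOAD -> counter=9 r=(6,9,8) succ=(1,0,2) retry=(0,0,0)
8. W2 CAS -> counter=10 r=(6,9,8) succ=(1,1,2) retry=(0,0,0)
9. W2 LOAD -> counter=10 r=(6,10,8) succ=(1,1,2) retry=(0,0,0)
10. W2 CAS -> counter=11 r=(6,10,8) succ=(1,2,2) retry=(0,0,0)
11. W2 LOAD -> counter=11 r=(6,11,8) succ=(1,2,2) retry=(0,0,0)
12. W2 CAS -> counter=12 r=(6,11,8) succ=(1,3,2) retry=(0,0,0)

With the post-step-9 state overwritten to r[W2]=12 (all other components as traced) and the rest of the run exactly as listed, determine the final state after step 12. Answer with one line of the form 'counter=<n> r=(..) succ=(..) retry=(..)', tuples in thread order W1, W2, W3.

counter=11 r=(6,10,8) succ=(1,2,2) retry=(0,1,0)

state after step 9 := counter=10 r=(6,12,8) succ=(1,1,2) retry=(0,0,0)
10. W2 CAS -> counter=10 r=(6,12,8) succ=(1,1,2) retry=(0,1,0)
11. W2 LOAD -> counter=10 r=(6,10,8) succ=(1,1,2) retry=(0,1,0)
12. W2 CAS -> counter=11 r=(6,10,8) succ=(1,2,2) retry=(0,1,0)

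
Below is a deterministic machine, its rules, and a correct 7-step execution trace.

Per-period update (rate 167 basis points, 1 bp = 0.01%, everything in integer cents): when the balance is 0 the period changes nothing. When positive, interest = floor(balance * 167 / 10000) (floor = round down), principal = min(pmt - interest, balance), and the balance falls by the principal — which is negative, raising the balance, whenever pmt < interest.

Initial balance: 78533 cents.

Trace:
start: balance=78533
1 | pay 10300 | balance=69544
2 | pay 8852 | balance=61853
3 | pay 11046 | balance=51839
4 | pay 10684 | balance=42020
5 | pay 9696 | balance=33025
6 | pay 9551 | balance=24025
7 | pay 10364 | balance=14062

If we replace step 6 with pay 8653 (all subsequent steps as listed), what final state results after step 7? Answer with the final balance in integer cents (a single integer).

14975

(re-executing from step 6 with the substitution; state before step 6: balance=33025)
6 | pay 8653 | balance=24923
7 | pay 10364 | balance=14975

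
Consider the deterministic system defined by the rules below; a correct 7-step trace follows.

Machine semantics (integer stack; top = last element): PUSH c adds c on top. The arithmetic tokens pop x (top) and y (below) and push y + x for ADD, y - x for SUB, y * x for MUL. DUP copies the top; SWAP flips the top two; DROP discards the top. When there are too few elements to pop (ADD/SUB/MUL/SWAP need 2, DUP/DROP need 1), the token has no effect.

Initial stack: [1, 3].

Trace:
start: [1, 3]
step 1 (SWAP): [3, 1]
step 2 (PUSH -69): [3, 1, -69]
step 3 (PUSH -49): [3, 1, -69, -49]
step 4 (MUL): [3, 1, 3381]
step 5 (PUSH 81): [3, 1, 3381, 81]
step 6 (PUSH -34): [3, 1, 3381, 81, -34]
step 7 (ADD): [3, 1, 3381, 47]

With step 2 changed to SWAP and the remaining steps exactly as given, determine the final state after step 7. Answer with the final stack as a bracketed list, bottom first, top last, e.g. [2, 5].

(re-executing from step 2 with the substitution; state before step 2: [3, 1])
step 2 (SWAP): [1, 3]
step 3 (PUSH -49): [1, 3, -49]
step 4 (MUL): [1, -147]
step 5 (PUSH 81): [1, -147, 81]
step 6 (PUSH -34): [1, -147, 81, -34]
step 7 (ADD): [1, -147, 47]

[1, -147, 47]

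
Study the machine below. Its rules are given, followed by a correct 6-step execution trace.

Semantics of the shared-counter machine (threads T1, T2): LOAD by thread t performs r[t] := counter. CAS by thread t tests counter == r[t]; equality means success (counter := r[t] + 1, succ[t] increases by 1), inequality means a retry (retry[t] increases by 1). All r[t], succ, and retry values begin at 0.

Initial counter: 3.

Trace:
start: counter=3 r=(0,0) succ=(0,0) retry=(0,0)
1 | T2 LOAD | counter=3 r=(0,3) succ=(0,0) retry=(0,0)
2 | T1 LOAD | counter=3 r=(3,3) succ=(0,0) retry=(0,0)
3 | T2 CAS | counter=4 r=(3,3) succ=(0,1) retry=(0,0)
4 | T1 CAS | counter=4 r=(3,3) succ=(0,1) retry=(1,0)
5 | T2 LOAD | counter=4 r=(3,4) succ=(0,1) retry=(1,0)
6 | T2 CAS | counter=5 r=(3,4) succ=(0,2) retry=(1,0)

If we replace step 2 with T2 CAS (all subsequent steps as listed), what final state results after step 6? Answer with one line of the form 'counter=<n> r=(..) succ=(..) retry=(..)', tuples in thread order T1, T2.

counter=5 r=(0,4) succ=(0,2) retry=(1,1)

(re-executing from step 2 with the substitution; state before step 2: counter=3 r=(0,3) succ=(0,0) retry=(0,0))
2 | T2 CAS | counter=4 r=(0,3) succ=(0,1) retry=(0,0)
3 | T2 CAS | counter=4 r=(0,3) succ=(0,1) retry=(0,1)
4 | T1 CAS | counter=4 r=(0,3) succ=(0,1) retry=(1,1)
5 | T2 LOAD | counter=4 r=(0,4) succ=(0,1) retry=(1,1)
6 | T2 CAS | counter=5 r=(0,4) succ=(0,2) retry=(1,1)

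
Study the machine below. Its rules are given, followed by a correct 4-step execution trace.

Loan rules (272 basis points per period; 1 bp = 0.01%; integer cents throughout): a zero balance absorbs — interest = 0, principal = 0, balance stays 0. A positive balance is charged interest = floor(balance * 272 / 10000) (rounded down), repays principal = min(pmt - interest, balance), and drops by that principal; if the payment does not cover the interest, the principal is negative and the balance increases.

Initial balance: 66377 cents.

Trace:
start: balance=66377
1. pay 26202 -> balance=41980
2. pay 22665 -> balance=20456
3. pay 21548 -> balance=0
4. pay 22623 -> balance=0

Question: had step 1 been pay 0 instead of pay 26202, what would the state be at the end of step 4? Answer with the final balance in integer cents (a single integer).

(re-executing from step 1 with the substitution; state before step 1: balance=66377)
1. pay 0 -> balance=68182
2. pay 22665 -> balance=47371
3. pay 21548 -> balance=27111
4. pay 22623 -> balance=5225

5225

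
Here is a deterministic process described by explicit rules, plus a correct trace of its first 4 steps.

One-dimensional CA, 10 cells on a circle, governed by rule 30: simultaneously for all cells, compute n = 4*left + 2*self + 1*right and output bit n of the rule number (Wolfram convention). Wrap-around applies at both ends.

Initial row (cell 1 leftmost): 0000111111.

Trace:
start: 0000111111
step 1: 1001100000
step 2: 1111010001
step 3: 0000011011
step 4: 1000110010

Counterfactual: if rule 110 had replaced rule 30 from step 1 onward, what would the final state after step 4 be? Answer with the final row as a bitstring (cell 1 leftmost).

1111101101

(re-executing steps 1..4 under rule 110; state before step 1: 0000111111)
step 1: 0001100001
step 2: 0011100011
step 3: 0110100111
step 4: 1111101101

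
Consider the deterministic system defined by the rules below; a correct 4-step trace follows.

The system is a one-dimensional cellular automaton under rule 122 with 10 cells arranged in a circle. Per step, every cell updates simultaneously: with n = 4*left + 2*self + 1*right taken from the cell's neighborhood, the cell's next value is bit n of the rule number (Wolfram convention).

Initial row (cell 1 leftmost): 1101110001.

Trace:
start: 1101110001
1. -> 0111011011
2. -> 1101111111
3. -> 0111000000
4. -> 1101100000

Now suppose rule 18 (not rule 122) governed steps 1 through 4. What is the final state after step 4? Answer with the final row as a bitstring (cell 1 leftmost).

(re-executing steps 1..4 under rule 18; state before step 1: 1101110001)
1. -> 0000001010
2. -> 0000010001
3. -> 1000101010
4. -> 0101000000

0101000000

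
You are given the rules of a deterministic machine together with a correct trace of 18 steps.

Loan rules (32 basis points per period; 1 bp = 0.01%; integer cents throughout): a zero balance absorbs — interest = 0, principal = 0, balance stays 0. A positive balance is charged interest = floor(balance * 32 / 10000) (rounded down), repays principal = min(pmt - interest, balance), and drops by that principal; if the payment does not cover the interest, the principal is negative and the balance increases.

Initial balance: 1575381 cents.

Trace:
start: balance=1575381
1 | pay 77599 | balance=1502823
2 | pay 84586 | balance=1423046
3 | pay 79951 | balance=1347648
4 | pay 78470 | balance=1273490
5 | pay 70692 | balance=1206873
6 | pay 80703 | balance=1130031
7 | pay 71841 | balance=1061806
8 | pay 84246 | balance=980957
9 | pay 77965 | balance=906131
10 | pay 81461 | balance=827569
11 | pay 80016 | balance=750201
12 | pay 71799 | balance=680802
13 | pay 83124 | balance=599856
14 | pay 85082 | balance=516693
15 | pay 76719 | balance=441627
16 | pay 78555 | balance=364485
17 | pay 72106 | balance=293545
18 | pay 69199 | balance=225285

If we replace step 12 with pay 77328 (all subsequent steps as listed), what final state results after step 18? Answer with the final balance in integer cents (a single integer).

(re-executing from step 12 with the substitution; state before step 12: balance=750201)
12 | pay 77328 | balance=675273
13 | pay 83124 | balance=594309
14 | pay 85082 | balance=511128
15 | pay 76719 | balance=436044
16 | pay 78555 | balance=358884
17 | pay 72106 | balance=287926
18 | pay 69199 | balance=219648

219648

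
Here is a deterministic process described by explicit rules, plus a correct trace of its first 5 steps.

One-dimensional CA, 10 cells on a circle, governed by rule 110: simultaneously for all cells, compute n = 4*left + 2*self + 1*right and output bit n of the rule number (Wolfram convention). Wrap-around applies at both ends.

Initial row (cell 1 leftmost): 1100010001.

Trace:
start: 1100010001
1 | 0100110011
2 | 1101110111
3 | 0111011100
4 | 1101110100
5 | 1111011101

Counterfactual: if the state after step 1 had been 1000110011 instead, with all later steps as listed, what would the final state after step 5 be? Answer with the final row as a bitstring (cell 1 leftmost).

1000010001

state after step 1 := 1000110011
2 | 1001110110
3 | 1011011111
4 | 1111110000
5 | 1000010001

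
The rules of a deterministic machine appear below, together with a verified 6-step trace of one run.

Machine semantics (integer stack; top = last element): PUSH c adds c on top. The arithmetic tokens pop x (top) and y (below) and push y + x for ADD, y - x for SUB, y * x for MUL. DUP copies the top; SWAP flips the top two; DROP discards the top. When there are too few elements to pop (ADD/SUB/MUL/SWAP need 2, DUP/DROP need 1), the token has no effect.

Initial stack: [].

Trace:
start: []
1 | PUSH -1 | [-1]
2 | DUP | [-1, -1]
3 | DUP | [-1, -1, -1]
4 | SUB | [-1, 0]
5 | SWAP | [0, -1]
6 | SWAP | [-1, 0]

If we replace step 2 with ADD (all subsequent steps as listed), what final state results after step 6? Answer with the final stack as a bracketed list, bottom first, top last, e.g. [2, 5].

(re-executing from step 2 with the substitution; state before step 2: [-1])
2 | ADD | [-1]
3 | DUP | [-1, -1]
4 | SUB | [0]
5 | SWAP | [0]
6 | SWAP | [0]

[0]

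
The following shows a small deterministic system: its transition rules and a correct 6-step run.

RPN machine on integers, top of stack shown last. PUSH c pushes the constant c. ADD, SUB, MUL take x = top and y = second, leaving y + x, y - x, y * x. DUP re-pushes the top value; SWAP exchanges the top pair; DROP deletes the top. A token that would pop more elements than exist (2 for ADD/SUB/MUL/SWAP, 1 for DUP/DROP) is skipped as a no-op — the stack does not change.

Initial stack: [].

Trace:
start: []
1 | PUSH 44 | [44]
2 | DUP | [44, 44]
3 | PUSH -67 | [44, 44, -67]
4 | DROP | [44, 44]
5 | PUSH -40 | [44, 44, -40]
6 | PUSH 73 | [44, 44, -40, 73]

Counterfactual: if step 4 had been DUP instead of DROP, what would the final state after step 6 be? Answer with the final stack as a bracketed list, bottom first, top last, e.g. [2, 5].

[44, 44, -67, -67, -40, 73]

(re-executing from step 4 with the substitution; state before step 4: [44, 44, -67])
4 | DUP | [44, 44, -67, -67]
5 | PUSH -40 | [44, 44, -67, -67, -40]
6 | PUSH 73 | [44, 44, -67, -67, -40, 73]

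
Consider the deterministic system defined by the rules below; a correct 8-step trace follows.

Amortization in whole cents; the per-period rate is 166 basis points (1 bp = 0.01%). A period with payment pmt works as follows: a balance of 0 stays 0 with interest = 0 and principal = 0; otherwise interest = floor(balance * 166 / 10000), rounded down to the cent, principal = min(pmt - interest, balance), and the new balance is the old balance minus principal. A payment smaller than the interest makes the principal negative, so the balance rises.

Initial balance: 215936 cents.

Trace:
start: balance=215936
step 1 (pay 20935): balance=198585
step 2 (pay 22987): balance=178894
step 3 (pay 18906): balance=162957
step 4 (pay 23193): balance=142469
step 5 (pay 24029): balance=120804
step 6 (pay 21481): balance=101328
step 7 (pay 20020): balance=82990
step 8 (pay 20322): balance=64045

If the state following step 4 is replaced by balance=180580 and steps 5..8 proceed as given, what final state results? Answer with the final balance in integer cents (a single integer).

104750

state after step 4 := balance=180580
step 5 (pay 24029): balance=159548
step 6 (pay 21481): balance=140715
step 7 (pay 20020): balance=123030
step 8 (pay 20322): balance=104750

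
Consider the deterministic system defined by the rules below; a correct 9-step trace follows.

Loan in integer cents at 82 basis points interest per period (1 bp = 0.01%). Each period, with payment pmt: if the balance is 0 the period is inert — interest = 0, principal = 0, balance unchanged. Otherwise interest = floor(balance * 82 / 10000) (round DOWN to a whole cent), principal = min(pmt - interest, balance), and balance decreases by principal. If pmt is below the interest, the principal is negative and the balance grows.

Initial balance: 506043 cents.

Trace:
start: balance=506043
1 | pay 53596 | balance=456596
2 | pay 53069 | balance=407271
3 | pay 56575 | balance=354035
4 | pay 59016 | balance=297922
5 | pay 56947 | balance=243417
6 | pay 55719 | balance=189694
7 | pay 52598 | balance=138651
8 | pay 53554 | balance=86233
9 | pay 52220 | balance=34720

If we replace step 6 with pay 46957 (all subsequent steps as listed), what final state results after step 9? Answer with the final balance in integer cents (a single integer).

43700

(re-executing from step 6 with the substitution; state before step 6: balance=243417)
6 | pay 46957 | balance=198456
7 | pay 52598 | balance=147485
8 | pay 53554 | balance=95140
9 | pay 52220 | balance=43700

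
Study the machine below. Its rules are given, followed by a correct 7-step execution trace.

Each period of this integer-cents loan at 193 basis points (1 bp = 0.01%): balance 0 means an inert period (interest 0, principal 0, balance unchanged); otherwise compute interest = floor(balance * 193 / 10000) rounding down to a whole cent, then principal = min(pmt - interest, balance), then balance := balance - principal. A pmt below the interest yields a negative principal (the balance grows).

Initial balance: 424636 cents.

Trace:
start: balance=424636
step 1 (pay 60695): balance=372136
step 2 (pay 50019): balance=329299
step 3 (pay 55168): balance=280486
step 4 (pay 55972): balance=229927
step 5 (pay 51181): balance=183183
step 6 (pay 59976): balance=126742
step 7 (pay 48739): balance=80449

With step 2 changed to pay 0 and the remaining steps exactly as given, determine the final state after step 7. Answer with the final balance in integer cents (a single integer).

135484

(re-executing from step 2 with the substitution; state before step 2: balance=372136)
step 2 (pay 0): balance=379318
step 3 (pay 55168): balance=331470
step 4 (pay 55972): balance=281895
step 5 (pay 51181): balance=236154
step 6 (pay 59976): balance=180735
step 7 (pay 48739): balance=135484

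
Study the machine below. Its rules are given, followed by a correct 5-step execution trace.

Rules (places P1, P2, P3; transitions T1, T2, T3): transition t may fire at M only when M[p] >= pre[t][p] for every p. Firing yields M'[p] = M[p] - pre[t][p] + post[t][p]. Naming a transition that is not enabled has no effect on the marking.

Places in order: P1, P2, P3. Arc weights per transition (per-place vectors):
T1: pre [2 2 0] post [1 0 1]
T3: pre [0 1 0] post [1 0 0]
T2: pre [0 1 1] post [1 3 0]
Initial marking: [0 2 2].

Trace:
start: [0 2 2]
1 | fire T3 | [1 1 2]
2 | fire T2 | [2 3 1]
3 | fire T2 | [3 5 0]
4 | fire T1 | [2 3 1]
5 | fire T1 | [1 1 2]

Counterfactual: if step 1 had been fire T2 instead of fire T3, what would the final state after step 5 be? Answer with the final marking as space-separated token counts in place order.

1 4 1

(re-executing from step 1 with the substitution; state before step 1: [0 2 2])
1 | fire T2 | [1 4 1]
2 | fire T2 | [2 6 0]
3 | fire T2 | [2 6 0]
4 | fire T1 | [1 4 1]
5 | fire T1 | [1 4 1]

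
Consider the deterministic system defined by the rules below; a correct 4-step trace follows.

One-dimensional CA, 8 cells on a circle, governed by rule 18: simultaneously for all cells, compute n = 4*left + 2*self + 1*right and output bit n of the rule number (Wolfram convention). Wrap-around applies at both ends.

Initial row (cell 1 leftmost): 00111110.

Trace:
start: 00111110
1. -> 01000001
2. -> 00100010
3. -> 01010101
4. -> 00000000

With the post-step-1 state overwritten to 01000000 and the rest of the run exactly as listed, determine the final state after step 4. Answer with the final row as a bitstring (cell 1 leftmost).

state after step 1 := 01000000
2. -> 10100000
3. -> 00010001
4. -> 10101010

10101010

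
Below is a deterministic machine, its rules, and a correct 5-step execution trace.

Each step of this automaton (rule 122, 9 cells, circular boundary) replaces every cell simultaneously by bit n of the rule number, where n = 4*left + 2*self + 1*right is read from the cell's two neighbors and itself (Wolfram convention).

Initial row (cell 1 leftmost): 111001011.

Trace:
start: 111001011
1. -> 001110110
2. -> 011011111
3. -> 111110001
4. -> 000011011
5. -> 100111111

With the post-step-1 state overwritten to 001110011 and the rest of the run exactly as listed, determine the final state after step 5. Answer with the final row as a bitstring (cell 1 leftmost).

state after step 1 := 001110011
2. -> 111011111
3. -> 001110000
4. -> 011011000
5. -> 111111100

111111100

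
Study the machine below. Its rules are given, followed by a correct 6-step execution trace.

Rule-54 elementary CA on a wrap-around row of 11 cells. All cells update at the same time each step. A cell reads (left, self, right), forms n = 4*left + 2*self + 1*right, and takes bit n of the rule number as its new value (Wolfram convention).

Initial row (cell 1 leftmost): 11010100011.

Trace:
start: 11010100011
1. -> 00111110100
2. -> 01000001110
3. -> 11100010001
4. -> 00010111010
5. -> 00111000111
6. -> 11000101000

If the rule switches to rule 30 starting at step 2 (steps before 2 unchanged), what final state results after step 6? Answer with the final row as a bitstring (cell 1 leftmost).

(re-executing steps 2..6 under rule 30; state before step 2: 00111110100)
2. -> 01100000110
3. -> 11010001101
4. -> 00011011001
5. -> 10110010111
6. -> 00101110100

00101110100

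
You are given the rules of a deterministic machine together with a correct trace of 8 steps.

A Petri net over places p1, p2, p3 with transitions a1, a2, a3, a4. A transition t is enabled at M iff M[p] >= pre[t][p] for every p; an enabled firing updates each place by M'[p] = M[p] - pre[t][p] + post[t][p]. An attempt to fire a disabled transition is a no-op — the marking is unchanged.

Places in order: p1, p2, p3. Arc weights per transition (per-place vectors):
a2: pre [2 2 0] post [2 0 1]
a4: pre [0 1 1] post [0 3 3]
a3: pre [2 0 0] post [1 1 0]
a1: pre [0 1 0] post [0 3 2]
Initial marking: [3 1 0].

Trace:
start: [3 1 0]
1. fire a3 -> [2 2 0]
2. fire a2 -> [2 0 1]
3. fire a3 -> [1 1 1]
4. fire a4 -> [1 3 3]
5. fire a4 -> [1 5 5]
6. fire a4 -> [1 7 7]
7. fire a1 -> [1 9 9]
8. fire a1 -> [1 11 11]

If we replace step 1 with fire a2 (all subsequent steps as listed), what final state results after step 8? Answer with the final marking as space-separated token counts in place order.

(re-executing from step 1 with the substitution; state before step 1: [3 1 0])
1. fire a2 -> [3 1 0]
2. fire a2 -> [3 1 0]
3. fire a3 -> [2 2 0]
4. fire a4 -> [2 2 0]
5. fire a4 -> [2 2 0]
6. fire a4 -> [2 2 0]
7. fire a1 -> [2 4 2]
8. fire a1 -> [2 6 4]

2 6 4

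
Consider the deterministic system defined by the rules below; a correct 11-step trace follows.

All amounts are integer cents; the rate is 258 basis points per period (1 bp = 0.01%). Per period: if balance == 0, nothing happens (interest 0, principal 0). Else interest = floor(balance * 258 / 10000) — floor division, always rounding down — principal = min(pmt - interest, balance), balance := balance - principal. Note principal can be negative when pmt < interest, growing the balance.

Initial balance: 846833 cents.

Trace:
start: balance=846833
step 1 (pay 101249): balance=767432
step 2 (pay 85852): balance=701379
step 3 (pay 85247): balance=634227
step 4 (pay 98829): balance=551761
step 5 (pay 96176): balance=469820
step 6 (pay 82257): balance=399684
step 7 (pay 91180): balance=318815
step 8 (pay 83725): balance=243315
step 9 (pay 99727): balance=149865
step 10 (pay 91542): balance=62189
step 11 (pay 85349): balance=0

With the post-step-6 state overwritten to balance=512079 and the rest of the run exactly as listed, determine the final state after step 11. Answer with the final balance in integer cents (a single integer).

state after step 6 := balance=512079
step 7 (pay 91180): balance=434110
step 8 (pay 83725): balance=361585
step 9 (pay 99727): balance=271186
step 10 (pay 91542): balance=186640
step 11 (pay 85349): balance=106106

106106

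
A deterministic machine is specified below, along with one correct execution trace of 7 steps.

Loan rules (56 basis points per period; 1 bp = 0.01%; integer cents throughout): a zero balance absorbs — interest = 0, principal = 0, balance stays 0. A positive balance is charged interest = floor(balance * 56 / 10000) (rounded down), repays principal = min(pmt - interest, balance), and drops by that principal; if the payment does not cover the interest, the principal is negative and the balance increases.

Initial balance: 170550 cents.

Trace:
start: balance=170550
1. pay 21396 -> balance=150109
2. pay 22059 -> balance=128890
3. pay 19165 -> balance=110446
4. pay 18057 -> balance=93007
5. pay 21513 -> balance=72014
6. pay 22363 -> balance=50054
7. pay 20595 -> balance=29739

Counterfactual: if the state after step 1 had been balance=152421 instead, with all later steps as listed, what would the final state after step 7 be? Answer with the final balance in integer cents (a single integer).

32130

state after step 1 := balance=152421
2. pay 22059 -> balance=131215
3. pay 19165 -> balance=112784
4. pay 18057 -> balance=95358
5. pay 21513 -> balance=74379
6. pay 22363 -> balance=52432
7. pay 20595 -> balance=32130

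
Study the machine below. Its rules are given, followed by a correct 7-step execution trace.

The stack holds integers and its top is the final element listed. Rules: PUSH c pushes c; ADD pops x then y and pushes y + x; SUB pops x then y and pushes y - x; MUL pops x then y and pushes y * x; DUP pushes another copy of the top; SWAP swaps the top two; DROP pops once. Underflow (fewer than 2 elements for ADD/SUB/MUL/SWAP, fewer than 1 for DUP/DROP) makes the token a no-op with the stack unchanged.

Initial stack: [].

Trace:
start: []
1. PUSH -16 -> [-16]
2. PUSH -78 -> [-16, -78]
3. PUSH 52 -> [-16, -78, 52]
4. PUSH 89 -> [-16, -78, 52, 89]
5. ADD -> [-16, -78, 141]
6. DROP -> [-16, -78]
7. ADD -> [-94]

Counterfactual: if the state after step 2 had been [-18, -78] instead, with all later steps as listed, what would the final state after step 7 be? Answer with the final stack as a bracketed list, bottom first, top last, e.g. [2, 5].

[-96]

state after step 2 := [-18, -78]
3. PUSH 52 -> [-18, -78, 52]
4. PUSH 89 -> [-18, -78, 52, 89]
5. ADD -> [-18, -78, 141]
6. DROP -> [-18, -78]
7. ADD -> [-96]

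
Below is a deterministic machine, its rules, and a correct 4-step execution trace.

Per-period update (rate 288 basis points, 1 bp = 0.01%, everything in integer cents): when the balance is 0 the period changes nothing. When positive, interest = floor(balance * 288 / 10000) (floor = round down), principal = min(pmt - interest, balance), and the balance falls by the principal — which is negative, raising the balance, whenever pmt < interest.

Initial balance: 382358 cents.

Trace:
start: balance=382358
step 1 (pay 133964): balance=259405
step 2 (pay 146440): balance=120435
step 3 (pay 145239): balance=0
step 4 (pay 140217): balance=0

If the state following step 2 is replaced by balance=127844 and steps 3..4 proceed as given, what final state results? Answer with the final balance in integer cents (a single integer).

0

state after step 2 := balance=127844
step 3 (pay 145239): balance=0
step 4 (pay 140217): balance=0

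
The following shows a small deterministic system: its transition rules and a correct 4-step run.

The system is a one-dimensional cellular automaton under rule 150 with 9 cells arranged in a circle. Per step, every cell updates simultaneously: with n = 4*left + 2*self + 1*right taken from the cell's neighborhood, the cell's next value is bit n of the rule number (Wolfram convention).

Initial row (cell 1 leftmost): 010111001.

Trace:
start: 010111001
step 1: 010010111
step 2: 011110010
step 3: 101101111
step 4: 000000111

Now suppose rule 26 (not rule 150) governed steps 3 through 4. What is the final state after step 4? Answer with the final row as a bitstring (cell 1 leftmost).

001011001

(re-executing steps 3..4 under rule 26; state before step 3: 011110010)
step 3: 110001101
step 4: 001011001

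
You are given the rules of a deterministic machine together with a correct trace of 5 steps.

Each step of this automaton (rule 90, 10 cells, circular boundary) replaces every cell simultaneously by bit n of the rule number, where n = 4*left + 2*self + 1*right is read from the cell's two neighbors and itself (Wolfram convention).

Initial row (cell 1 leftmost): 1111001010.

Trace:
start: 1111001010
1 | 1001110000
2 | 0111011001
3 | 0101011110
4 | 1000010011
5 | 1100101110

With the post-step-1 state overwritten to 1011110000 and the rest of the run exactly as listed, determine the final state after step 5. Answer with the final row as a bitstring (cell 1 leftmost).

1100100100

state after step 1 := 1011110000
2 | 0010011001
3 | 1101111110
4 | 1101000010
5 | 1100100100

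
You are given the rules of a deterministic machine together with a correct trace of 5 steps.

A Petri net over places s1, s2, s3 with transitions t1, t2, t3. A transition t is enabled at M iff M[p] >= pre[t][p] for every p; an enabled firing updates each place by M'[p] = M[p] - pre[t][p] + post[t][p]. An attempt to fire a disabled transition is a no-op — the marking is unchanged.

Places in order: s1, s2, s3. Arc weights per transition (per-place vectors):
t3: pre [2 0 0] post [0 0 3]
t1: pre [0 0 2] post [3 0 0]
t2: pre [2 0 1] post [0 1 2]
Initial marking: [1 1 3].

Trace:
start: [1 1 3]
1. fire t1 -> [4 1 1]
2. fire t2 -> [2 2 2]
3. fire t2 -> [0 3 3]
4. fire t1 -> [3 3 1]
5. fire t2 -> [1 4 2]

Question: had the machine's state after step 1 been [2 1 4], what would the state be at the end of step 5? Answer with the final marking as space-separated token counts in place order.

state after step 1 := [2 1 4]
2. fire t2 -> [0 2 5]
3. fire t2 -> [0 2 5]
4. fire t1 -> [3 2 3]
5. fire t2 -> [1 3 4]

1 3 4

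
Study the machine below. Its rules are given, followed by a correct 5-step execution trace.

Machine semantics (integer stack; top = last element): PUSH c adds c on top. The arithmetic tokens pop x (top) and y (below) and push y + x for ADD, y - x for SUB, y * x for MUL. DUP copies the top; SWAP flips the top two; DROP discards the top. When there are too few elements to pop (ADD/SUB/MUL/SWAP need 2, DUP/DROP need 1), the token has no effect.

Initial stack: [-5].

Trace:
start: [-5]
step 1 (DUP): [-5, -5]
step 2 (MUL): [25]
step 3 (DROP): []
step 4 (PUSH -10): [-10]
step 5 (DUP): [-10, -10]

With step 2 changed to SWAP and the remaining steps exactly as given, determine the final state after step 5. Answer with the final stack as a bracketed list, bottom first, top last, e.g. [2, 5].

[-5, -10, -10]

(re-executing from step 2 with the substitution; state before step 2: [-5, -5])
step 2 (SWAP): [-5, -5]
step 3 (DROP): [-5]
step 4 (PUSH -10): [-5, -10]
step 5 (DUP): [-5, -10, -10]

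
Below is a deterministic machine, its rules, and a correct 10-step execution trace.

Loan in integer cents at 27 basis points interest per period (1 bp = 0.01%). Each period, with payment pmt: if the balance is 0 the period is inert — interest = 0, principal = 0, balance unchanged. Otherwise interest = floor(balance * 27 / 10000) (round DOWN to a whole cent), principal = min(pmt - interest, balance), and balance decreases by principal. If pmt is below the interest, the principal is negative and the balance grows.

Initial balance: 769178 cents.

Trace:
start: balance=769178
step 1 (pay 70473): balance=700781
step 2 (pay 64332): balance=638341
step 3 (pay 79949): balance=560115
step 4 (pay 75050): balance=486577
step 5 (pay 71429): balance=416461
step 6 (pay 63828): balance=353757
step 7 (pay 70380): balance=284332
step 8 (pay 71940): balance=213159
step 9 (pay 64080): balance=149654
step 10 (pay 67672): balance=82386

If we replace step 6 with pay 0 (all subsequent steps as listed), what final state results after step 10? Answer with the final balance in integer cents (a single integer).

(re-executing from step 6 with the substitution; state before step 6: balance=416461)
step 6 (pay 0): balance=417585
step 7 (pay 70380): balance=348332
step 8 (pay 71940): balance=277332
step 9 (pay 64080): balance=214000
step 10 (pay 67672): balance=146905

146905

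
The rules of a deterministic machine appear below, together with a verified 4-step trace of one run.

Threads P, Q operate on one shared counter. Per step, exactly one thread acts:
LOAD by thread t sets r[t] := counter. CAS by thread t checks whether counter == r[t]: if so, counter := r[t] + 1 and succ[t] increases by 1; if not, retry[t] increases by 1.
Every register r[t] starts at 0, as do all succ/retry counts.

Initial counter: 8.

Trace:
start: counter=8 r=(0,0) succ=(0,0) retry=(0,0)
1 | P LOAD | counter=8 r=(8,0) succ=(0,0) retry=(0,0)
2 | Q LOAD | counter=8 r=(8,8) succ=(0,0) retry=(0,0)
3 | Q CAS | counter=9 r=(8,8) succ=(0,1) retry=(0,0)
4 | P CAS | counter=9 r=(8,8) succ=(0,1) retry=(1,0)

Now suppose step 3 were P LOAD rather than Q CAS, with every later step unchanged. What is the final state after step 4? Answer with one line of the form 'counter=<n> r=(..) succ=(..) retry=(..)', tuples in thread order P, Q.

(re-executing from step 3 with the substitution; state before step 3: counter=8 r=(8,8) succ=(0,0) retry=(0,0))
3 | P LOAD | counter=8 r=(8,8) succ=(0,0) retry=(0,0)
4 | P CAS | counter=9 r=(8,8) succ=(1,0) retry=(0,0)

counter=9 r=(8,8) succ=(1,0) retry=(0,0)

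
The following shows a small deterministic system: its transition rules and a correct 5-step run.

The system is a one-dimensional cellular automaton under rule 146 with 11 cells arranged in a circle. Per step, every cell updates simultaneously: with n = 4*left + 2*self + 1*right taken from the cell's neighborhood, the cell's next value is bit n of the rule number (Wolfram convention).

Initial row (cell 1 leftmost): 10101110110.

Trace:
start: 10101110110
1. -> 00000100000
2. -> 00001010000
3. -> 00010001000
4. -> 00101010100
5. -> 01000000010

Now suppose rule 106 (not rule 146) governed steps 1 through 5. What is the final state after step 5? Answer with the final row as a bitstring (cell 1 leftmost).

01001001110

(re-executing steps 1..5 under rule 106; state before step 1: 10101110110)
1. -> 01011011111
2. -> 10111110001
3. -> 11100010011
4. -> 00100100110
5. -> 01001001110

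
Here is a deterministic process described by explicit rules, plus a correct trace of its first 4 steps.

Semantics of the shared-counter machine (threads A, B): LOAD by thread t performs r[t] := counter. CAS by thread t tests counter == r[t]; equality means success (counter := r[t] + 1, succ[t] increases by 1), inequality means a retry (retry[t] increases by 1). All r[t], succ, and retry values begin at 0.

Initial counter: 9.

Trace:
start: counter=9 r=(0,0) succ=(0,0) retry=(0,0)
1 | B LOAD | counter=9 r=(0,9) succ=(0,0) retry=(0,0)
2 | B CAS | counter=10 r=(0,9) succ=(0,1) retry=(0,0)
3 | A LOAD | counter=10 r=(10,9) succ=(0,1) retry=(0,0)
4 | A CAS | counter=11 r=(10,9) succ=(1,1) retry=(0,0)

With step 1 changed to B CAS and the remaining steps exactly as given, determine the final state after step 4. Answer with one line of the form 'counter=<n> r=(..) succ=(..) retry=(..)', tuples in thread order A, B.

(re-executing from step 1 with the substitution; state before step 1: counter=9 r=(0,0) succ=(0,0) retry=(0,0))
1 | B CAS | counter=9 r=(0,0) succ=(0,0) retry=(0,1)
2 | B CAS | counter=9 r=(0,0) succ=(0,0) retry=(0,2)
3 | A LOAD | counter=9 r=(9,0) succ=(0,0) retry=(0,2)
4 | A CAS | counter=10 r=(9,0) succ=(1,0) retry=(0,2)

counter=10 r=(9,0) succ=(1,0) retry=(0,2)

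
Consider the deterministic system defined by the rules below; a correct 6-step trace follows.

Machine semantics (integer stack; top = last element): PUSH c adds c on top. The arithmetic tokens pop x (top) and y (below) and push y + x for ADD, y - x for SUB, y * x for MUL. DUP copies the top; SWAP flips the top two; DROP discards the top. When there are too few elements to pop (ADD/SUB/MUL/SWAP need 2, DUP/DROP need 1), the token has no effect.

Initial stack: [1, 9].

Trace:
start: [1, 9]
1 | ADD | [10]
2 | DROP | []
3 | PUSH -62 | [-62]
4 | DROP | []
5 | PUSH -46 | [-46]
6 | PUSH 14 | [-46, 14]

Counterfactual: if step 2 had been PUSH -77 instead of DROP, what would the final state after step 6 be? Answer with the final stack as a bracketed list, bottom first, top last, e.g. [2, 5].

(re-executing from step 2 with the substitution; state before step 2: [10])
2 | PUSH -77 | [10, -77]
3 | PUSH -62 | [10, -77, -62]
4 | DROP | [10, -77]
5 | PUSH -46 | [10, -77, -46]
6 | PUSH 14 | [10, -77, -46, 14]

[10, -77, -46, 14]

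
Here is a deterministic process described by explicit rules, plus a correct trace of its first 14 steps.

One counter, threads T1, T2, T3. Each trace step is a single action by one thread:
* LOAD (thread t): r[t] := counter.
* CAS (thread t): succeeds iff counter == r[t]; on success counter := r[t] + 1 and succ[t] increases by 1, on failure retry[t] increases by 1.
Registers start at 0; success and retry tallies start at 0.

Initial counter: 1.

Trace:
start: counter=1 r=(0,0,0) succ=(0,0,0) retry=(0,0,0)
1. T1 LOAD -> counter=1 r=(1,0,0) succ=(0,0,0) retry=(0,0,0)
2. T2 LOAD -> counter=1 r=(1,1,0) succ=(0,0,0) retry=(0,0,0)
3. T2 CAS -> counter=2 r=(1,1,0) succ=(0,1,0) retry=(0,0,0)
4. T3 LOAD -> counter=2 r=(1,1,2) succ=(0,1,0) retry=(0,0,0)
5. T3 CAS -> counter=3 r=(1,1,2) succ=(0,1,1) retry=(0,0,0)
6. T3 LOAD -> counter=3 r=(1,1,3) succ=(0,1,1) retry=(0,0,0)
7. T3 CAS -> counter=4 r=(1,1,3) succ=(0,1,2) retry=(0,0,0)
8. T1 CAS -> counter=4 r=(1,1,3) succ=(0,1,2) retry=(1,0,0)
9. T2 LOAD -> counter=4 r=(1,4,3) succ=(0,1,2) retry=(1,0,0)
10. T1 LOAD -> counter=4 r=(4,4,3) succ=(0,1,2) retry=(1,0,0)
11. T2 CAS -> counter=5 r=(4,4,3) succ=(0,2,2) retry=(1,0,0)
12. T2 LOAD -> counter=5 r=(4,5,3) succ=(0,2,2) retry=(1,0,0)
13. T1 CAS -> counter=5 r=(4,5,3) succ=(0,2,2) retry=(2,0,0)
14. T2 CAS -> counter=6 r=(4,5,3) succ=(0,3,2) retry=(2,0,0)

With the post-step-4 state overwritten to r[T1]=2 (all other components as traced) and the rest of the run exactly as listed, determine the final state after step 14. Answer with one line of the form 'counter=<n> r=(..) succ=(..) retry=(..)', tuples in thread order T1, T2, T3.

state after step 4 := counter=2 r=(2,1,2) succ=(0,1,0) retry=(0,0,0)
5. T3 CAS -> counter=3 r=(2,1,2) succ=(0,1,1) retry=(0,0,0)
6. T3 LOAD -> counter=3 r=(2,1,3) succ=(0,1,1) retry=(0,0,0)
7. T3 CAS -> counter=4 r=(2,1,3) succ=(0,1,2) retry=(0,0,0)
8. T1 CAS -> counter=4 r=(2,1,3) succ=(0,1,2) retry=(1,0,0)
9. T2 LOAD -> counter=4 r=(2,4,3) succ=(0,1,2) retry=(1,0,0)
10. T1 LOAD -> counter=4 r=(4,4,3) succ=(0,1,2) retry=(1,0,0)
11. T2 CAS -> counter=5 r=(4,4,3) succ=(0,2,2) retry=(1,0,0)
12. T2 LOAD -> counter=5 r=(4,5,3) succ=(0,2,2) retry=(1,0,0)
13. T1 CAS -> counter=5 r=(4,5,3) succ=(0,2,2) retry=(2,0,0)
14. T2 CAS -> counter=6 r=(4,5,3) succ=(0,3,2) retry=(2,0,0)

counter=6 r=(4,5,3) succ=(0,3,2) retry=(2,0,0)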